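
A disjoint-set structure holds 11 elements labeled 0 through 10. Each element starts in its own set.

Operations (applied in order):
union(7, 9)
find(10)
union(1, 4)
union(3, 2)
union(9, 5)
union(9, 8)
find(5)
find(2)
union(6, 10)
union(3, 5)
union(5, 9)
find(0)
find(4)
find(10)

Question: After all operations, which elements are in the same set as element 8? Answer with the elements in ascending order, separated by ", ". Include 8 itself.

Answer: 2, 3, 5, 7, 8, 9

Derivation:
Step 1: union(7, 9) -> merged; set of 7 now {7, 9}
Step 2: find(10) -> no change; set of 10 is {10}
Step 3: union(1, 4) -> merged; set of 1 now {1, 4}
Step 4: union(3, 2) -> merged; set of 3 now {2, 3}
Step 5: union(9, 5) -> merged; set of 9 now {5, 7, 9}
Step 6: union(9, 8) -> merged; set of 9 now {5, 7, 8, 9}
Step 7: find(5) -> no change; set of 5 is {5, 7, 8, 9}
Step 8: find(2) -> no change; set of 2 is {2, 3}
Step 9: union(6, 10) -> merged; set of 6 now {6, 10}
Step 10: union(3, 5) -> merged; set of 3 now {2, 3, 5, 7, 8, 9}
Step 11: union(5, 9) -> already same set; set of 5 now {2, 3, 5, 7, 8, 9}
Step 12: find(0) -> no change; set of 0 is {0}
Step 13: find(4) -> no change; set of 4 is {1, 4}
Step 14: find(10) -> no change; set of 10 is {6, 10}
Component of 8: {2, 3, 5, 7, 8, 9}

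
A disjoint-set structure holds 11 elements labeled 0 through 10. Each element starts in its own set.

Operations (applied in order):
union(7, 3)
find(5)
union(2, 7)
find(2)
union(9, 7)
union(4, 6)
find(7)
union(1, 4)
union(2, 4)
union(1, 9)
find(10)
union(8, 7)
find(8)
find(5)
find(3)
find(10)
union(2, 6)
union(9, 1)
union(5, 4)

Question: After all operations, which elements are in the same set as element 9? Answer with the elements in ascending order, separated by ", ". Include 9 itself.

Answer: 1, 2, 3, 4, 5, 6, 7, 8, 9

Derivation:
Step 1: union(7, 3) -> merged; set of 7 now {3, 7}
Step 2: find(5) -> no change; set of 5 is {5}
Step 3: union(2, 7) -> merged; set of 2 now {2, 3, 7}
Step 4: find(2) -> no change; set of 2 is {2, 3, 7}
Step 5: union(9, 7) -> merged; set of 9 now {2, 3, 7, 9}
Step 6: union(4, 6) -> merged; set of 4 now {4, 6}
Step 7: find(7) -> no change; set of 7 is {2, 3, 7, 9}
Step 8: union(1, 4) -> merged; set of 1 now {1, 4, 6}
Step 9: union(2, 4) -> merged; set of 2 now {1, 2, 3, 4, 6, 7, 9}
Step 10: union(1, 9) -> already same set; set of 1 now {1, 2, 3, 4, 6, 7, 9}
Step 11: find(10) -> no change; set of 10 is {10}
Step 12: union(8, 7) -> merged; set of 8 now {1, 2, 3, 4, 6, 7, 8, 9}
Step 13: find(8) -> no change; set of 8 is {1, 2, 3, 4, 6, 7, 8, 9}
Step 14: find(5) -> no change; set of 5 is {5}
Step 15: find(3) -> no change; set of 3 is {1, 2, 3, 4, 6, 7, 8, 9}
Step 16: find(10) -> no change; set of 10 is {10}
Step 17: union(2, 6) -> already same set; set of 2 now {1, 2, 3, 4, 6, 7, 8, 9}
Step 18: union(9, 1) -> already same set; set of 9 now {1, 2, 3, 4, 6, 7, 8, 9}
Step 19: union(5, 4) -> merged; set of 5 now {1, 2, 3, 4, 5, 6, 7, 8, 9}
Component of 9: {1, 2, 3, 4, 5, 6, 7, 8, 9}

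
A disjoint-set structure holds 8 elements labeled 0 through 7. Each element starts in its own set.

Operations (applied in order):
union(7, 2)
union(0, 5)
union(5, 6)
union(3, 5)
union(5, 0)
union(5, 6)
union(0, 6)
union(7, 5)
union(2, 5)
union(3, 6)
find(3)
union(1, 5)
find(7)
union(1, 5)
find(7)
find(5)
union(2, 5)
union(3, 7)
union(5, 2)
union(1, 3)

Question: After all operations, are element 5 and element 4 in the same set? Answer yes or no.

Step 1: union(7, 2) -> merged; set of 7 now {2, 7}
Step 2: union(0, 5) -> merged; set of 0 now {0, 5}
Step 3: union(5, 6) -> merged; set of 5 now {0, 5, 6}
Step 4: union(3, 5) -> merged; set of 3 now {0, 3, 5, 6}
Step 5: union(5, 0) -> already same set; set of 5 now {0, 3, 5, 6}
Step 6: union(5, 6) -> already same set; set of 5 now {0, 3, 5, 6}
Step 7: union(0, 6) -> already same set; set of 0 now {0, 3, 5, 6}
Step 8: union(7, 5) -> merged; set of 7 now {0, 2, 3, 5, 6, 7}
Step 9: union(2, 5) -> already same set; set of 2 now {0, 2, 3, 5, 6, 7}
Step 10: union(3, 6) -> already same set; set of 3 now {0, 2, 3, 5, 6, 7}
Step 11: find(3) -> no change; set of 3 is {0, 2, 3, 5, 6, 7}
Step 12: union(1, 5) -> merged; set of 1 now {0, 1, 2, 3, 5, 6, 7}
Step 13: find(7) -> no change; set of 7 is {0, 1, 2, 3, 5, 6, 7}
Step 14: union(1, 5) -> already same set; set of 1 now {0, 1, 2, 3, 5, 6, 7}
Step 15: find(7) -> no change; set of 7 is {0, 1, 2, 3, 5, 6, 7}
Step 16: find(5) -> no change; set of 5 is {0, 1, 2, 3, 5, 6, 7}
Step 17: union(2, 5) -> already same set; set of 2 now {0, 1, 2, 3, 5, 6, 7}
Step 18: union(3, 7) -> already same set; set of 3 now {0, 1, 2, 3, 5, 6, 7}
Step 19: union(5, 2) -> already same set; set of 5 now {0, 1, 2, 3, 5, 6, 7}
Step 20: union(1, 3) -> already same set; set of 1 now {0, 1, 2, 3, 5, 6, 7}
Set of 5: {0, 1, 2, 3, 5, 6, 7}; 4 is not a member.

Answer: no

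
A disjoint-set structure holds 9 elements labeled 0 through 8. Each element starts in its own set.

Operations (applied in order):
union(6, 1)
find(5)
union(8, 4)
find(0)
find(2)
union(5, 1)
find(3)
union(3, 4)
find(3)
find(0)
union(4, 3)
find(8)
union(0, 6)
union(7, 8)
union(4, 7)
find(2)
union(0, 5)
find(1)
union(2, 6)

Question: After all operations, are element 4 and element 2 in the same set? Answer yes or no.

Step 1: union(6, 1) -> merged; set of 6 now {1, 6}
Step 2: find(5) -> no change; set of 5 is {5}
Step 3: union(8, 4) -> merged; set of 8 now {4, 8}
Step 4: find(0) -> no change; set of 0 is {0}
Step 5: find(2) -> no change; set of 2 is {2}
Step 6: union(5, 1) -> merged; set of 5 now {1, 5, 6}
Step 7: find(3) -> no change; set of 3 is {3}
Step 8: union(3, 4) -> merged; set of 3 now {3, 4, 8}
Step 9: find(3) -> no change; set of 3 is {3, 4, 8}
Step 10: find(0) -> no change; set of 0 is {0}
Step 11: union(4, 3) -> already same set; set of 4 now {3, 4, 8}
Step 12: find(8) -> no change; set of 8 is {3, 4, 8}
Step 13: union(0, 6) -> merged; set of 0 now {0, 1, 5, 6}
Step 14: union(7, 8) -> merged; set of 7 now {3, 4, 7, 8}
Step 15: union(4, 7) -> already same set; set of 4 now {3, 4, 7, 8}
Step 16: find(2) -> no change; set of 2 is {2}
Step 17: union(0, 5) -> already same set; set of 0 now {0, 1, 5, 6}
Step 18: find(1) -> no change; set of 1 is {0, 1, 5, 6}
Step 19: union(2, 6) -> merged; set of 2 now {0, 1, 2, 5, 6}
Set of 4: {3, 4, 7, 8}; 2 is not a member.

Answer: no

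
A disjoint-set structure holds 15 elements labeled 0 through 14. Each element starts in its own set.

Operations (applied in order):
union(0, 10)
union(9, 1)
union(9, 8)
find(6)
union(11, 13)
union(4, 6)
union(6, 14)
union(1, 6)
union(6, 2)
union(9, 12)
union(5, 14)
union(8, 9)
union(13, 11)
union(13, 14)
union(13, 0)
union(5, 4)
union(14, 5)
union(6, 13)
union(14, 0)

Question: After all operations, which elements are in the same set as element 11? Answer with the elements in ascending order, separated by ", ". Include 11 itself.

Step 1: union(0, 10) -> merged; set of 0 now {0, 10}
Step 2: union(9, 1) -> merged; set of 9 now {1, 9}
Step 3: union(9, 8) -> merged; set of 9 now {1, 8, 9}
Step 4: find(6) -> no change; set of 6 is {6}
Step 5: union(11, 13) -> merged; set of 11 now {11, 13}
Step 6: union(4, 6) -> merged; set of 4 now {4, 6}
Step 7: union(6, 14) -> merged; set of 6 now {4, 6, 14}
Step 8: union(1, 6) -> merged; set of 1 now {1, 4, 6, 8, 9, 14}
Step 9: union(6, 2) -> merged; set of 6 now {1, 2, 4, 6, 8, 9, 14}
Step 10: union(9, 12) -> merged; set of 9 now {1, 2, 4, 6, 8, 9, 12, 14}
Step 11: union(5, 14) -> merged; set of 5 now {1, 2, 4, 5, 6, 8, 9, 12, 14}
Step 12: union(8, 9) -> already same set; set of 8 now {1, 2, 4, 5, 6, 8, 9, 12, 14}
Step 13: union(13, 11) -> already same set; set of 13 now {11, 13}
Step 14: union(13, 14) -> merged; set of 13 now {1, 2, 4, 5, 6, 8, 9, 11, 12, 13, 14}
Step 15: union(13, 0) -> merged; set of 13 now {0, 1, 2, 4, 5, 6, 8, 9, 10, 11, 12, 13, 14}
Step 16: union(5, 4) -> already same set; set of 5 now {0, 1, 2, 4, 5, 6, 8, 9, 10, 11, 12, 13, 14}
Step 17: union(14, 5) -> already same set; set of 14 now {0, 1, 2, 4, 5, 6, 8, 9, 10, 11, 12, 13, 14}
Step 18: union(6, 13) -> already same set; set of 6 now {0, 1, 2, 4, 5, 6, 8, 9, 10, 11, 12, 13, 14}
Step 19: union(14, 0) -> already same set; set of 14 now {0, 1, 2, 4, 5, 6, 8, 9, 10, 11, 12, 13, 14}
Component of 11: {0, 1, 2, 4, 5, 6, 8, 9, 10, 11, 12, 13, 14}

Answer: 0, 1, 2, 4, 5, 6, 8, 9, 10, 11, 12, 13, 14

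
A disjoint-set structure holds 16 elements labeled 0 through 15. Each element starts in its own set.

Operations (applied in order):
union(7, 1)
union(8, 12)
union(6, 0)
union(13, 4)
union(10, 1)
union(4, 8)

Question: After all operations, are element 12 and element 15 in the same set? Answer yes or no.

Answer: no

Derivation:
Step 1: union(7, 1) -> merged; set of 7 now {1, 7}
Step 2: union(8, 12) -> merged; set of 8 now {8, 12}
Step 3: union(6, 0) -> merged; set of 6 now {0, 6}
Step 4: union(13, 4) -> merged; set of 13 now {4, 13}
Step 5: union(10, 1) -> merged; set of 10 now {1, 7, 10}
Step 6: union(4, 8) -> merged; set of 4 now {4, 8, 12, 13}
Set of 12: {4, 8, 12, 13}; 15 is not a member.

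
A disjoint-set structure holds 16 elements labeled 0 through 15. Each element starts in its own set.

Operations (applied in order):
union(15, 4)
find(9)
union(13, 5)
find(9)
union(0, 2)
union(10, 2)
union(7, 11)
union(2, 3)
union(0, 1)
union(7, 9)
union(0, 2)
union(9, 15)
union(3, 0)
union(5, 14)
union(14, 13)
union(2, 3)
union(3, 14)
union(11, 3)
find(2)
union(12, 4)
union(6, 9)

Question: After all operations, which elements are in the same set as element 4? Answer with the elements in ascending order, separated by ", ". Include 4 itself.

Answer: 0, 1, 2, 3, 4, 5, 6, 7, 9, 10, 11, 12, 13, 14, 15

Derivation:
Step 1: union(15, 4) -> merged; set of 15 now {4, 15}
Step 2: find(9) -> no change; set of 9 is {9}
Step 3: union(13, 5) -> merged; set of 13 now {5, 13}
Step 4: find(9) -> no change; set of 9 is {9}
Step 5: union(0, 2) -> merged; set of 0 now {0, 2}
Step 6: union(10, 2) -> merged; set of 10 now {0, 2, 10}
Step 7: union(7, 11) -> merged; set of 7 now {7, 11}
Step 8: union(2, 3) -> merged; set of 2 now {0, 2, 3, 10}
Step 9: union(0, 1) -> merged; set of 0 now {0, 1, 2, 3, 10}
Step 10: union(7, 9) -> merged; set of 7 now {7, 9, 11}
Step 11: union(0, 2) -> already same set; set of 0 now {0, 1, 2, 3, 10}
Step 12: union(9, 15) -> merged; set of 9 now {4, 7, 9, 11, 15}
Step 13: union(3, 0) -> already same set; set of 3 now {0, 1, 2, 3, 10}
Step 14: union(5, 14) -> merged; set of 5 now {5, 13, 14}
Step 15: union(14, 13) -> already same set; set of 14 now {5, 13, 14}
Step 16: union(2, 3) -> already same set; set of 2 now {0, 1, 2, 3, 10}
Step 17: union(3, 14) -> merged; set of 3 now {0, 1, 2, 3, 5, 10, 13, 14}
Step 18: union(11, 3) -> merged; set of 11 now {0, 1, 2, 3, 4, 5, 7, 9, 10, 11, 13, 14, 15}
Step 19: find(2) -> no change; set of 2 is {0, 1, 2, 3, 4, 5, 7, 9, 10, 11, 13, 14, 15}
Step 20: union(12, 4) -> merged; set of 12 now {0, 1, 2, 3, 4, 5, 7, 9, 10, 11, 12, 13, 14, 15}
Step 21: union(6, 9) -> merged; set of 6 now {0, 1, 2, 3, 4, 5, 6, 7, 9, 10, 11, 12, 13, 14, 15}
Component of 4: {0, 1, 2, 3, 4, 5, 6, 7, 9, 10, 11, 12, 13, 14, 15}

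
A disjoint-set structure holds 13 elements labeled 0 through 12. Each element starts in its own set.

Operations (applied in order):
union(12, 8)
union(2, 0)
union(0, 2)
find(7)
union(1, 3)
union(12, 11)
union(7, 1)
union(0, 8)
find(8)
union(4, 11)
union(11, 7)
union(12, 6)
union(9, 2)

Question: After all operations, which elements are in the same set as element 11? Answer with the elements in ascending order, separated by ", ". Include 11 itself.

Step 1: union(12, 8) -> merged; set of 12 now {8, 12}
Step 2: union(2, 0) -> merged; set of 2 now {0, 2}
Step 3: union(0, 2) -> already same set; set of 0 now {0, 2}
Step 4: find(7) -> no change; set of 7 is {7}
Step 5: union(1, 3) -> merged; set of 1 now {1, 3}
Step 6: union(12, 11) -> merged; set of 12 now {8, 11, 12}
Step 7: union(7, 1) -> merged; set of 7 now {1, 3, 7}
Step 8: union(0, 8) -> merged; set of 0 now {0, 2, 8, 11, 12}
Step 9: find(8) -> no change; set of 8 is {0, 2, 8, 11, 12}
Step 10: union(4, 11) -> merged; set of 4 now {0, 2, 4, 8, 11, 12}
Step 11: union(11, 7) -> merged; set of 11 now {0, 1, 2, 3, 4, 7, 8, 11, 12}
Step 12: union(12, 6) -> merged; set of 12 now {0, 1, 2, 3, 4, 6, 7, 8, 11, 12}
Step 13: union(9, 2) -> merged; set of 9 now {0, 1, 2, 3, 4, 6, 7, 8, 9, 11, 12}
Component of 11: {0, 1, 2, 3, 4, 6, 7, 8, 9, 11, 12}

Answer: 0, 1, 2, 3, 4, 6, 7, 8, 9, 11, 12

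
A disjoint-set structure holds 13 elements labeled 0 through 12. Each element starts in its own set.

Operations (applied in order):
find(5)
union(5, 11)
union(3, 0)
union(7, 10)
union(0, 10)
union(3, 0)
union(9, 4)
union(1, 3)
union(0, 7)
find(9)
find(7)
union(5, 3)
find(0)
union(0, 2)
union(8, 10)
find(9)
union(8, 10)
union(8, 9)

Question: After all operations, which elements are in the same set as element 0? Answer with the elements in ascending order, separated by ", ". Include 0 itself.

Answer: 0, 1, 2, 3, 4, 5, 7, 8, 9, 10, 11

Derivation:
Step 1: find(5) -> no change; set of 5 is {5}
Step 2: union(5, 11) -> merged; set of 5 now {5, 11}
Step 3: union(3, 0) -> merged; set of 3 now {0, 3}
Step 4: union(7, 10) -> merged; set of 7 now {7, 10}
Step 5: union(0, 10) -> merged; set of 0 now {0, 3, 7, 10}
Step 6: union(3, 0) -> already same set; set of 3 now {0, 3, 7, 10}
Step 7: union(9, 4) -> merged; set of 9 now {4, 9}
Step 8: union(1, 3) -> merged; set of 1 now {0, 1, 3, 7, 10}
Step 9: union(0, 7) -> already same set; set of 0 now {0, 1, 3, 7, 10}
Step 10: find(9) -> no change; set of 9 is {4, 9}
Step 11: find(7) -> no change; set of 7 is {0, 1, 3, 7, 10}
Step 12: union(5, 3) -> merged; set of 5 now {0, 1, 3, 5, 7, 10, 11}
Step 13: find(0) -> no change; set of 0 is {0, 1, 3, 5, 7, 10, 11}
Step 14: union(0, 2) -> merged; set of 0 now {0, 1, 2, 3, 5, 7, 10, 11}
Step 15: union(8, 10) -> merged; set of 8 now {0, 1, 2, 3, 5, 7, 8, 10, 11}
Step 16: find(9) -> no change; set of 9 is {4, 9}
Step 17: union(8, 10) -> already same set; set of 8 now {0, 1, 2, 3, 5, 7, 8, 10, 11}
Step 18: union(8, 9) -> merged; set of 8 now {0, 1, 2, 3, 4, 5, 7, 8, 9, 10, 11}
Component of 0: {0, 1, 2, 3, 4, 5, 7, 8, 9, 10, 11}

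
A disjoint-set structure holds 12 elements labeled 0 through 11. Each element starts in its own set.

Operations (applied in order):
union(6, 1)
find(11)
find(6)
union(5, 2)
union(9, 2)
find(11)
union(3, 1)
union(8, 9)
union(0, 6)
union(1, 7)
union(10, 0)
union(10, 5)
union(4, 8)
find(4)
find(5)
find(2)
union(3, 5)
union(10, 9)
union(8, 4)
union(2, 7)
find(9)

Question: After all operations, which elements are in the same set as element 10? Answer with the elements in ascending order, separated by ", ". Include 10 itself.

Answer: 0, 1, 2, 3, 4, 5, 6, 7, 8, 9, 10

Derivation:
Step 1: union(6, 1) -> merged; set of 6 now {1, 6}
Step 2: find(11) -> no change; set of 11 is {11}
Step 3: find(6) -> no change; set of 6 is {1, 6}
Step 4: union(5, 2) -> merged; set of 5 now {2, 5}
Step 5: union(9, 2) -> merged; set of 9 now {2, 5, 9}
Step 6: find(11) -> no change; set of 11 is {11}
Step 7: union(3, 1) -> merged; set of 3 now {1, 3, 6}
Step 8: union(8, 9) -> merged; set of 8 now {2, 5, 8, 9}
Step 9: union(0, 6) -> merged; set of 0 now {0, 1, 3, 6}
Step 10: union(1, 7) -> merged; set of 1 now {0, 1, 3, 6, 7}
Step 11: union(10, 0) -> merged; set of 10 now {0, 1, 3, 6, 7, 10}
Step 12: union(10, 5) -> merged; set of 10 now {0, 1, 2, 3, 5, 6, 7, 8, 9, 10}
Step 13: union(4, 8) -> merged; set of 4 now {0, 1, 2, 3, 4, 5, 6, 7, 8, 9, 10}
Step 14: find(4) -> no change; set of 4 is {0, 1, 2, 3, 4, 5, 6, 7, 8, 9, 10}
Step 15: find(5) -> no change; set of 5 is {0, 1, 2, 3, 4, 5, 6, 7, 8, 9, 10}
Step 16: find(2) -> no change; set of 2 is {0, 1, 2, 3, 4, 5, 6, 7, 8, 9, 10}
Step 17: union(3, 5) -> already same set; set of 3 now {0, 1, 2, 3, 4, 5, 6, 7, 8, 9, 10}
Step 18: union(10, 9) -> already same set; set of 10 now {0, 1, 2, 3, 4, 5, 6, 7, 8, 9, 10}
Step 19: union(8, 4) -> already same set; set of 8 now {0, 1, 2, 3, 4, 5, 6, 7, 8, 9, 10}
Step 20: union(2, 7) -> already same set; set of 2 now {0, 1, 2, 3, 4, 5, 6, 7, 8, 9, 10}
Step 21: find(9) -> no change; set of 9 is {0, 1, 2, 3, 4, 5, 6, 7, 8, 9, 10}
Component of 10: {0, 1, 2, 3, 4, 5, 6, 7, 8, 9, 10}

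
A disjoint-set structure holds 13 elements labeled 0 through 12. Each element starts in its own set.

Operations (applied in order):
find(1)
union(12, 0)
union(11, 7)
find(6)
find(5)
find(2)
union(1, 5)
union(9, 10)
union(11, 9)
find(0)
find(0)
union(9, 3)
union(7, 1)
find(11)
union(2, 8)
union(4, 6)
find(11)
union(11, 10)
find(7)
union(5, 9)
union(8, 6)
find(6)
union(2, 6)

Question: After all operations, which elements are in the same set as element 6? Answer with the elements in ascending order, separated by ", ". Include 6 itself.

Step 1: find(1) -> no change; set of 1 is {1}
Step 2: union(12, 0) -> merged; set of 12 now {0, 12}
Step 3: union(11, 7) -> merged; set of 11 now {7, 11}
Step 4: find(6) -> no change; set of 6 is {6}
Step 5: find(5) -> no change; set of 5 is {5}
Step 6: find(2) -> no change; set of 2 is {2}
Step 7: union(1, 5) -> merged; set of 1 now {1, 5}
Step 8: union(9, 10) -> merged; set of 9 now {9, 10}
Step 9: union(11, 9) -> merged; set of 11 now {7, 9, 10, 11}
Step 10: find(0) -> no change; set of 0 is {0, 12}
Step 11: find(0) -> no change; set of 0 is {0, 12}
Step 12: union(9, 3) -> merged; set of 9 now {3, 7, 9, 10, 11}
Step 13: union(7, 1) -> merged; set of 7 now {1, 3, 5, 7, 9, 10, 11}
Step 14: find(11) -> no change; set of 11 is {1, 3, 5, 7, 9, 10, 11}
Step 15: union(2, 8) -> merged; set of 2 now {2, 8}
Step 16: union(4, 6) -> merged; set of 4 now {4, 6}
Step 17: find(11) -> no change; set of 11 is {1, 3, 5, 7, 9, 10, 11}
Step 18: union(11, 10) -> already same set; set of 11 now {1, 3, 5, 7, 9, 10, 11}
Step 19: find(7) -> no change; set of 7 is {1, 3, 5, 7, 9, 10, 11}
Step 20: union(5, 9) -> already same set; set of 5 now {1, 3, 5, 7, 9, 10, 11}
Step 21: union(8, 6) -> merged; set of 8 now {2, 4, 6, 8}
Step 22: find(6) -> no change; set of 6 is {2, 4, 6, 8}
Step 23: union(2, 6) -> already same set; set of 2 now {2, 4, 6, 8}
Component of 6: {2, 4, 6, 8}

Answer: 2, 4, 6, 8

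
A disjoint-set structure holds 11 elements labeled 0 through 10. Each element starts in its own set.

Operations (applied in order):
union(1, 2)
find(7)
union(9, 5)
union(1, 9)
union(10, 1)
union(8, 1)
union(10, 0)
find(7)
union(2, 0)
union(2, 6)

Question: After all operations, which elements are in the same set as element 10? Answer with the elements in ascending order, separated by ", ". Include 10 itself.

Step 1: union(1, 2) -> merged; set of 1 now {1, 2}
Step 2: find(7) -> no change; set of 7 is {7}
Step 3: union(9, 5) -> merged; set of 9 now {5, 9}
Step 4: union(1, 9) -> merged; set of 1 now {1, 2, 5, 9}
Step 5: union(10, 1) -> merged; set of 10 now {1, 2, 5, 9, 10}
Step 6: union(8, 1) -> merged; set of 8 now {1, 2, 5, 8, 9, 10}
Step 7: union(10, 0) -> merged; set of 10 now {0, 1, 2, 5, 8, 9, 10}
Step 8: find(7) -> no change; set of 7 is {7}
Step 9: union(2, 0) -> already same set; set of 2 now {0, 1, 2, 5, 8, 9, 10}
Step 10: union(2, 6) -> merged; set of 2 now {0, 1, 2, 5, 6, 8, 9, 10}
Component of 10: {0, 1, 2, 5, 6, 8, 9, 10}

Answer: 0, 1, 2, 5, 6, 8, 9, 10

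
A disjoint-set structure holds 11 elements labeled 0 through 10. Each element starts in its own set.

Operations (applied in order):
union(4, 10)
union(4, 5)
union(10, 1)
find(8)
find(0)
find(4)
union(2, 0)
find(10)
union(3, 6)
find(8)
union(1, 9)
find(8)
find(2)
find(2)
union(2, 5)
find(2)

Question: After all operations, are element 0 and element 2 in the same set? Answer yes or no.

Answer: yes

Derivation:
Step 1: union(4, 10) -> merged; set of 4 now {4, 10}
Step 2: union(4, 5) -> merged; set of 4 now {4, 5, 10}
Step 3: union(10, 1) -> merged; set of 10 now {1, 4, 5, 10}
Step 4: find(8) -> no change; set of 8 is {8}
Step 5: find(0) -> no change; set of 0 is {0}
Step 6: find(4) -> no change; set of 4 is {1, 4, 5, 10}
Step 7: union(2, 0) -> merged; set of 2 now {0, 2}
Step 8: find(10) -> no change; set of 10 is {1, 4, 5, 10}
Step 9: union(3, 6) -> merged; set of 3 now {3, 6}
Step 10: find(8) -> no change; set of 8 is {8}
Step 11: union(1, 9) -> merged; set of 1 now {1, 4, 5, 9, 10}
Step 12: find(8) -> no change; set of 8 is {8}
Step 13: find(2) -> no change; set of 2 is {0, 2}
Step 14: find(2) -> no change; set of 2 is {0, 2}
Step 15: union(2, 5) -> merged; set of 2 now {0, 1, 2, 4, 5, 9, 10}
Step 16: find(2) -> no change; set of 2 is {0, 1, 2, 4, 5, 9, 10}
Set of 0: {0, 1, 2, 4, 5, 9, 10}; 2 is a member.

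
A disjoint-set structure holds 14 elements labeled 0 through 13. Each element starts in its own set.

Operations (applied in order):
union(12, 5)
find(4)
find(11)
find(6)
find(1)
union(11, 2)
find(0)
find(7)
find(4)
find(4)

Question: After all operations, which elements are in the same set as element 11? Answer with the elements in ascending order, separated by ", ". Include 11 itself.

Answer: 2, 11

Derivation:
Step 1: union(12, 5) -> merged; set of 12 now {5, 12}
Step 2: find(4) -> no change; set of 4 is {4}
Step 3: find(11) -> no change; set of 11 is {11}
Step 4: find(6) -> no change; set of 6 is {6}
Step 5: find(1) -> no change; set of 1 is {1}
Step 6: union(11, 2) -> merged; set of 11 now {2, 11}
Step 7: find(0) -> no change; set of 0 is {0}
Step 8: find(7) -> no change; set of 7 is {7}
Step 9: find(4) -> no change; set of 4 is {4}
Step 10: find(4) -> no change; set of 4 is {4}
Component of 11: {2, 11}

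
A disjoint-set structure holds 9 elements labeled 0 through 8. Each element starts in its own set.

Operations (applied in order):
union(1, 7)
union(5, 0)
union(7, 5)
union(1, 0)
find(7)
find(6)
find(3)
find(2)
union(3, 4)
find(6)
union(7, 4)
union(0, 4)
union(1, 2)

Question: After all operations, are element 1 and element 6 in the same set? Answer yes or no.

Answer: no

Derivation:
Step 1: union(1, 7) -> merged; set of 1 now {1, 7}
Step 2: union(5, 0) -> merged; set of 5 now {0, 5}
Step 3: union(7, 5) -> merged; set of 7 now {0, 1, 5, 7}
Step 4: union(1, 0) -> already same set; set of 1 now {0, 1, 5, 7}
Step 5: find(7) -> no change; set of 7 is {0, 1, 5, 7}
Step 6: find(6) -> no change; set of 6 is {6}
Step 7: find(3) -> no change; set of 3 is {3}
Step 8: find(2) -> no change; set of 2 is {2}
Step 9: union(3, 4) -> merged; set of 3 now {3, 4}
Step 10: find(6) -> no change; set of 6 is {6}
Step 11: union(7, 4) -> merged; set of 7 now {0, 1, 3, 4, 5, 7}
Step 12: union(0, 4) -> already same set; set of 0 now {0, 1, 3, 4, 5, 7}
Step 13: union(1, 2) -> merged; set of 1 now {0, 1, 2, 3, 4, 5, 7}
Set of 1: {0, 1, 2, 3, 4, 5, 7}; 6 is not a member.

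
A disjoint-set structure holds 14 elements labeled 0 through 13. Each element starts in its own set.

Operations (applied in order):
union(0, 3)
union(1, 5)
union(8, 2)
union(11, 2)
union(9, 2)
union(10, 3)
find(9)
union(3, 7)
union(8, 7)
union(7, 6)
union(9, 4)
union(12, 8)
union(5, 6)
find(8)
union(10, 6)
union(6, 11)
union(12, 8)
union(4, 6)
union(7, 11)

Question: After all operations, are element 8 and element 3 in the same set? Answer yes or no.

Step 1: union(0, 3) -> merged; set of 0 now {0, 3}
Step 2: union(1, 5) -> merged; set of 1 now {1, 5}
Step 3: union(8, 2) -> merged; set of 8 now {2, 8}
Step 4: union(11, 2) -> merged; set of 11 now {2, 8, 11}
Step 5: union(9, 2) -> merged; set of 9 now {2, 8, 9, 11}
Step 6: union(10, 3) -> merged; set of 10 now {0, 3, 10}
Step 7: find(9) -> no change; set of 9 is {2, 8, 9, 11}
Step 8: union(3, 7) -> merged; set of 3 now {0, 3, 7, 10}
Step 9: union(8, 7) -> merged; set of 8 now {0, 2, 3, 7, 8, 9, 10, 11}
Step 10: union(7, 6) -> merged; set of 7 now {0, 2, 3, 6, 7, 8, 9, 10, 11}
Step 11: union(9, 4) -> merged; set of 9 now {0, 2, 3, 4, 6, 7, 8, 9, 10, 11}
Step 12: union(12, 8) -> merged; set of 12 now {0, 2, 3, 4, 6, 7, 8, 9, 10, 11, 12}
Step 13: union(5, 6) -> merged; set of 5 now {0, 1, 2, 3, 4, 5, 6, 7, 8, 9, 10, 11, 12}
Step 14: find(8) -> no change; set of 8 is {0, 1, 2, 3, 4, 5, 6, 7, 8, 9, 10, 11, 12}
Step 15: union(10, 6) -> already same set; set of 10 now {0, 1, 2, 3, 4, 5, 6, 7, 8, 9, 10, 11, 12}
Step 16: union(6, 11) -> already same set; set of 6 now {0, 1, 2, 3, 4, 5, 6, 7, 8, 9, 10, 11, 12}
Step 17: union(12, 8) -> already same set; set of 12 now {0, 1, 2, 3, 4, 5, 6, 7, 8, 9, 10, 11, 12}
Step 18: union(4, 6) -> already same set; set of 4 now {0, 1, 2, 3, 4, 5, 6, 7, 8, 9, 10, 11, 12}
Step 19: union(7, 11) -> already same set; set of 7 now {0, 1, 2, 3, 4, 5, 6, 7, 8, 9, 10, 11, 12}
Set of 8: {0, 1, 2, 3, 4, 5, 6, 7, 8, 9, 10, 11, 12}; 3 is a member.

Answer: yes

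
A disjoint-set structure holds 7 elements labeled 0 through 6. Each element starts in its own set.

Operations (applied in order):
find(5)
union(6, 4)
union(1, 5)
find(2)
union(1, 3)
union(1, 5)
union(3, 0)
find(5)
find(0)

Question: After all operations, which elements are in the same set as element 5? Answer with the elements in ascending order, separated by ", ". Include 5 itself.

Answer: 0, 1, 3, 5

Derivation:
Step 1: find(5) -> no change; set of 5 is {5}
Step 2: union(6, 4) -> merged; set of 6 now {4, 6}
Step 3: union(1, 5) -> merged; set of 1 now {1, 5}
Step 4: find(2) -> no change; set of 2 is {2}
Step 5: union(1, 3) -> merged; set of 1 now {1, 3, 5}
Step 6: union(1, 5) -> already same set; set of 1 now {1, 3, 5}
Step 7: union(3, 0) -> merged; set of 3 now {0, 1, 3, 5}
Step 8: find(5) -> no change; set of 5 is {0, 1, 3, 5}
Step 9: find(0) -> no change; set of 0 is {0, 1, 3, 5}
Component of 5: {0, 1, 3, 5}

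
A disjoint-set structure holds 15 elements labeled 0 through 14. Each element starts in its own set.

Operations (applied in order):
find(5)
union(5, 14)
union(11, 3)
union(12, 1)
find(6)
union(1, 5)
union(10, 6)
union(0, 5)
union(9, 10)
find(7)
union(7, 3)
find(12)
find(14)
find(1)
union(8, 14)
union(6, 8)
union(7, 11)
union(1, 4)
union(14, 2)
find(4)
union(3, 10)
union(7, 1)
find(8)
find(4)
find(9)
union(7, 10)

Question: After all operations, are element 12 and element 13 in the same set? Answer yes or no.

Answer: no

Derivation:
Step 1: find(5) -> no change; set of 5 is {5}
Step 2: union(5, 14) -> merged; set of 5 now {5, 14}
Step 3: union(11, 3) -> merged; set of 11 now {3, 11}
Step 4: union(12, 1) -> merged; set of 12 now {1, 12}
Step 5: find(6) -> no change; set of 6 is {6}
Step 6: union(1, 5) -> merged; set of 1 now {1, 5, 12, 14}
Step 7: union(10, 6) -> merged; set of 10 now {6, 10}
Step 8: union(0, 5) -> merged; set of 0 now {0, 1, 5, 12, 14}
Step 9: union(9, 10) -> merged; set of 9 now {6, 9, 10}
Step 10: find(7) -> no change; set of 7 is {7}
Step 11: union(7, 3) -> merged; set of 7 now {3, 7, 11}
Step 12: find(12) -> no change; set of 12 is {0, 1, 5, 12, 14}
Step 13: find(14) -> no change; set of 14 is {0, 1, 5, 12, 14}
Step 14: find(1) -> no change; set of 1 is {0, 1, 5, 12, 14}
Step 15: union(8, 14) -> merged; set of 8 now {0, 1, 5, 8, 12, 14}
Step 16: union(6, 8) -> merged; set of 6 now {0, 1, 5, 6, 8, 9, 10, 12, 14}
Step 17: union(7, 11) -> already same set; set of 7 now {3, 7, 11}
Step 18: union(1, 4) -> merged; set of 1 now {0, 1, 4, 5, 6, 8, 9, 10, 12, 14}
Step 19: union(14, 2) -> merged; set of 14 now {0, 1, 2, 4, 5, 6, 8, 9, 10, 12, 14}
Step 20: find(4) -> no change; set of 4 is {0, 1, 2, 4, 5, 6, 8, 9, 10, 12, 14}
Step 21: union(3, 10) -> merged; set of 3 now {0, 1, 2, 3, 4, 5, 6, 7, 8, 9, 10, 11, 12, 14}
Step 22: union(7, 1) -> already same set; set of 7 now {0, 1, 2, 3, 4, 5, 6, 7, 8, 9, 10, 11, 12, 14}
Step 23: find(8) -> no change; set of 8 is {0, 1, 2, 3, 4, 5, 6, 7, 8, 9, 10, 11, 12, 14}
Step 24: find(4) -> no change; set of 4 is {0, 1, 2, 3, 4, 5, 6, 7, 8, 9, 10, 11, 12, 14}
Step 25: find(9) -> no change; set of 9 is {0, 1, 2, 3, 4, 5, 6, 7, 8, 9, 10, 11, 12, 14}
Step 26: union(7, 10) -> already same set; set of 7 now {0, 1, 2, 3, 4, 5, 6, 7, 8, 9, 10, 11, 12, 14}
Set of 12: {0, 1, 2, 3, 4, 5, 6, 7, 8, 9, 10, 11, 12, 14}; 13 is not a member.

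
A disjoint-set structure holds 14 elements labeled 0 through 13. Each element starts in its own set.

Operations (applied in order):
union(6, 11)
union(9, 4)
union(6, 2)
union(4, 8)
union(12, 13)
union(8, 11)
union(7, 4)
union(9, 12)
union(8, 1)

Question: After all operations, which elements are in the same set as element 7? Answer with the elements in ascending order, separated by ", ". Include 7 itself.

Step 1: union(6, 11) -> merged; set of 6 now {6, 11}
Step 2: union(9, 4) -> merged; set of 9 now {4, 9}
Step 3: union(6, 2) -> merged; set of 6 now {2, 6, 11}
Step 4: union(4, 8) -> merged; set of 4 now {4, 8, 9}
Step 5: union(12, 13) -> merged; set of 12 now {12, 13}
Step 6: union(8, 11) -> merged; set of 8 now {2, 4, 6, 8, 9, 11}
Step 7: union(7, 4) -> merged; set of 7 now {2, 4, 6, 7, 8, 9, 11}
Step 8: union(9, 12) -> merged; set of 9 now {2, 4, 6, 7, 8, 9, 11, 12, 13}
Step 9: union(8, 1) -> merged; set of 8 now {1, 2, 4, 6, 7, 8, 9, 11, 12, 13}
Component of 7: {1, 2, 4, 6, 7, 8, 9, 11, 12, 13}

Answer: 1, 2, 4, 6, 7, 8, 9, 11, 12, 13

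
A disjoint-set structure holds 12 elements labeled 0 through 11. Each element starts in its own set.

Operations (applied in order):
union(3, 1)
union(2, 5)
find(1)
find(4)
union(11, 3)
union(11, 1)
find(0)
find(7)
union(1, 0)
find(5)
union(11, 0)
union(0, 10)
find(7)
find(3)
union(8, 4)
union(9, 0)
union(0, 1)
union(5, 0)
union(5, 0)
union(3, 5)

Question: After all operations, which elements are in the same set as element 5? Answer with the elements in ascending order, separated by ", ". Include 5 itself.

Answer: 0, 1, 2, 3, 5, 9, 10, 11

Derivation:
Step 1: union(3, 1) -> merged; set of 3 now {1, 3}
Step 2: union(2, 5) -> merged; set of 2 now {2, 5}
Step 3: find(1) -> no change; set of 1 is {1, 3}
Step 4: find(4) -> no change; set of 4 is {4}
Step 5: union(11, 3) -> merged; set of 11 now {1, 3, 11}
Step 6: union(11, 1) -> already same set; set of 11 now {1, 3, 11}
Step 7: find(0) -> no change; set of 0 is {0}
Step 8: find(7) -> no change; set of 7 is {7}
Step 9: union(1, 0) -> merged; set of 1 now {0, 1, 3, 11}
Step 10: find(5) -> no change; set of 5 is {2, 5}
Step 11: union(11, 0) -> already same set; set of 11 now {0, 1, 3, 11}
Step 12: union(0, 10) -> merged; set of 0 now {0, 1, 3, 10, 11}
Step 13: find(7) -> no change; set of 7 is {7}
Step 14: find(3) -> no change; set of 3 is {0, 1, 3, 10, 11}
Step 15: union(8, 4) -> merged; set of 8 now {4, 8}
Step 16: union(9, 0) -> merged; set of 9 now {0, 1, 3, 9, 10, 11}
Step 17: union(0, 1) -> already same set; set of 0 now {0, 1, 3, 9, 10, 11}
Step 18: union(5, 0) -> merged; set of 5 now {0, 1, 2, 3, 5, 9, 10, 11}
Step 19: union(5, 0) -> already same set; set of 5 now {0, 1, 2, 3, 5, 9, 10, 11}
Step 20: union(3, 5) -> already same set; set of 3 now {0, 1, 2, 3, 5, 9, 10, 11}
Component of 5: {0, 1, 2, 3, 5, 9, 10, 11}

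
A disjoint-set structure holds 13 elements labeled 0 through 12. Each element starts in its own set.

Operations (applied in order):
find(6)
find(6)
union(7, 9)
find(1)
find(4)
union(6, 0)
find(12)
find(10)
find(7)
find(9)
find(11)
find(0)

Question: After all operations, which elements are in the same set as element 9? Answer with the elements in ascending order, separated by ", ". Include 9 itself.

Step 1: find(6) -> no change; set of 6 is {6}
Step 2: find(6) -> no change; set of 6 is {6}
Step 3: union(7, 9) -> merged; set of 7 now {7, 9}
Step 4: find(1) -> no change; set of 1 is {1}
Step 5: find(4) -> no change; set of 4 is {4}
Step 6: union(6, 0) -> merged; set of 6 now {0, 6}
Step 7: find(12) -> no change; set of 12 is {12}
Step 8: find(10) -> no change; set of 10 is {10}
Step 9: find(7) -> no change; set of 7 is {7, 9}
Step 10: find(9) -> no change; set of 9 is {7, 9}
Step 11: find(11) -> no change; set of 11 is {11}
Step 12: find(0) -> no change; set of 0 is {0, 6}
Component of 9: {7, 9}

Answer: 7, 9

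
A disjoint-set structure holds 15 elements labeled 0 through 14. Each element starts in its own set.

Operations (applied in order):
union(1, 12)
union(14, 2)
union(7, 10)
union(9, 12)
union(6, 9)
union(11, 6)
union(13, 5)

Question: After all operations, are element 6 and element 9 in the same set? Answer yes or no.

Step 1: union(1, 12) -> merged; set of 1 now {1, 12}
Step 2: union(14, 2) -> merged; set of 14 now {2, 14}
Step 3: union(7, 10) -> merged; set of 7 now {7, 10}
Step 4: union(9, 12) -> merged; set of 9 now {1, 9, 12}
Step 5: union(6, 9) -> merged; set of 6 now {1, 6, 9, 12}
Step 6: union(11, 6) -> merged; set of 11 now {1, 6, 9, 11, 12}
Step 7: union(13, 5) -> merged; set of 13 now {5, 13}
Set of 6: {1, 6, 9, 11, 12}; 9 is a member.

Answer: yes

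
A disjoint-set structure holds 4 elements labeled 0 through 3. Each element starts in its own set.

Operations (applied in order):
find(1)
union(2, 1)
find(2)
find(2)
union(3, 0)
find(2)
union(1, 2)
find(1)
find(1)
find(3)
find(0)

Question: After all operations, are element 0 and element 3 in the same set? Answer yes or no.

Answer: yes

Derivation:
Step 1: find(1) -> no change; set of 1 is {1}
Step 2: union(2, 1) -> merged; set of 2 now {1, 2}
Step 3: find(2) -> no change; set of 2 is {1, 2}
Step 4: find(2) -> no change; set of 2 is {1, 2}
Step 5: union(3, 0) -> merged; set of 3 now {0, 3}
Step 6: find(2) -> no change; set of 2 is {1, 2}
Step 7: union(1, 2) -> already same set; set of 1 now {1, 2}
Step 8: find(1) -> no change; set of 1 is {1, 2}
Step 9: find(1) -> no change; set of 1 is {1, 2}
Step 10: find(3) -> no change; set of 3 is {0, 3}
Step 11: find(0) -> no change; set of 0 is {0, 3}
Set of 0: {0, 3}; 3 is a member.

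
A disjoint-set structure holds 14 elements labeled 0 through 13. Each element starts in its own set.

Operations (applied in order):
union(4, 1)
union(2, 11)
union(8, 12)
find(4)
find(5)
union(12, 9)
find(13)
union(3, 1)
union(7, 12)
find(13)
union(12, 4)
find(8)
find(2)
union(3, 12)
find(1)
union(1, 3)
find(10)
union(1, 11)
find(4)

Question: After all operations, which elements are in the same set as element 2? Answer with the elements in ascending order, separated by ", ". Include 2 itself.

Step 1: union(4, 1) -> merged; set of 4 now {1, 4}
Step 2: union(2, 11) -> merged; set of 2 now {2, 11}
Step 3: union(8, 12) -> merged; set of 8 now {8, 12}
Step 4: find(4) -> no change; set of 4 is {1, 4}
Step 5: find(5) -> no change; set of 5 is {5}
Step 6: union(12, 9) -> merged; set of 12 now {8, 9, 12}
Step 7: find(13) -> no change; set of 13 is {13}
Step 8: union(3, 1) -> merged; set of 3 now {1, 3, 4}
Step 9: union(7, 12) -> merged; set of 7 now {7, 8, 9, 12}
Step 10: find(13) -> no change; set of 13 is {13}
Step 11: union(12, 4) -> merged; set of 12 now {1, 3, 4, 7, 8, 9, 12}
Step 12: find(8) -> no change; set of 8 is {1, 3, 4, 7, 8, 9, 12}
Step 13: find(2) -> no change; set of 2 is {2, 11}
Step 14: union(3, 12) -> already same set; set of 3 now {1, 3, 4, 7, 8, 9, 12}
Step 15: find(1) -> no change; set of 1 is {1, 3, 4, 7, 8, 9, 12}
Step 16: union(1, 3) -> already same set; set of 1 now {1, 3, 4, 7, 8, 9, 12}
Step 17: find(10) -> no change; set of 10 is {10}
Step 18: union(1, 11) -> merged; set of 1 now {1, 2, 3, 4, 7, 8, 9, 11, 12}
Step 19: find(4) -> no change; set of 4 is {1, 2, 3, 4, 7, 8, 9, 11, 12}
Component of 2: {1, 2, 3, 4, 7, 8, 9, 11, 12}

Answer: 1, 2, 3, 4, 7, 8, 9, 11, 12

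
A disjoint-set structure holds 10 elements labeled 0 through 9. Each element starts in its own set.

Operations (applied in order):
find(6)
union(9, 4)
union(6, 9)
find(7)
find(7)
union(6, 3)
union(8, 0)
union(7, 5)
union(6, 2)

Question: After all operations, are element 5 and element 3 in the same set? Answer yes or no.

Answer: no

Derivation:
Step 1: find(6) -> no change; set of 6 is {6}
Step 2: union(9, 4) -> merged; set of 9 now {4, 9}
Step 3: union(6, 9) -> merged; set of 6 now {4, 6, 9}
Step 4: find(7) -> no change; set of 7 is {7}
Step 5: find(7) -> no change; set of 7 is {7}
Step 6: union(6, 3) -> merged; set of 6 now {3, 4, 6, 9}
Step 7: union(8, 0) -> merged; set of 8 now {0, 8}
Step 8: union(7, 5) -> merged; set of 7 now {5, 7}
Step 9: union(6, 2) -> merged; set of 6 now {2, 3, 4, 6, 9}
Set of 5: {5, 7}; 3 is not a member.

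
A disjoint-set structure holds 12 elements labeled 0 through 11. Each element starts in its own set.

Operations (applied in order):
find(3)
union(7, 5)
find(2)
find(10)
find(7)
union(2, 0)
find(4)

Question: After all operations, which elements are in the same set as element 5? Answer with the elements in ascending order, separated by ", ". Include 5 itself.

Step 1: find(3) -> no change; set of 3 is {3}
Step 2: union(7, 5) -> merged; set of 7 now {5, 7}
Step 3: find(2) -> no change; set of 2 is {2}
Step 4: find(10) -> no change; set of 10 is {10}
Step 5: find(7) -> no change; set of 7 is {5, 7}
Step 6: union(2, 0) -> merged; set of 2 now {0, 2}
Step 7: find(4) -> no change; set of 4 is {4}
Component of 5: {5, 7}

Answer: 5, 7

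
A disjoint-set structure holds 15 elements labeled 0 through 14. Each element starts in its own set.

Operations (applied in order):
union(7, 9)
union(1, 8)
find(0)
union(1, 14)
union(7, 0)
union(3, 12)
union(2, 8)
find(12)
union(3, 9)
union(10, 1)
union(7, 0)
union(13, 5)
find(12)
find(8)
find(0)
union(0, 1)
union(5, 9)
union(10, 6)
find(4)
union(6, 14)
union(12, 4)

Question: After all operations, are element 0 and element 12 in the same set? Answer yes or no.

Step 1: union(7, 9) -> merged; set of 7 now {7, 9}
Step 2: union(1, 8) -> merged; set of 1 now {1, 8}
Step 3: find(0) -> no change; set of 0 is {0}
Step 4: union(1, 14) -> merged; set of 1 now {1, 8, 14}
Step 5: union(7, 0) -> merged; set of 7 now {0, 7, 9}
Step 6: union(3, 12) -> merged; set of 3 now {3, 12}
Step 7: union(2, 8) -> merged; set of 2 now {1, 2, 8, 14}
Step 8: find(12) -> no change; set of 12 is {3, 12}
Step 9: union(3, 9) -> merged; set of 3 now {0, 3, 7, 9, 12}
Step 10: union(10, 1) -> merged; set of 10 now {1, 2, 8, 10, 14}
Step 11: union(7, 0) -> already same set; set of 7 now {0, 3, 7, 9, 12}
Step 12: union(13, 5) -> merged; set of 13 now {5, 13}
Step 13: find(12) -> no change; set of 12 is {0, 3, 7, 9, 12}
Step 14: find(8) -> no change; set of 8 is {1, 2, 8, 10, 14}
Step 15: find(0) -> no change; set of 0 is {0, 3, 7, 9, 12}
Step 16: union(0, 1) -> merged; set of 0 now {0, 1, 2, 3, 7, 8, 9, 10, 12, 14}
Step 17: union(5, 9) -> merged; set of 5 now {0, 1, 2, 3, 5, 7, 8, 9, 10, 12, 13, 14}
Step 18: union(10, 6) -> merged; set of 10 now {0, 1, 2, 3, 5, 6, 7, 8, 9, 10, 12, 13, 14}
Step 19: find(4) -> no change; set of 4 is {4}
Step 20: union(6, 14) -> already same set; set of 6 now {0, 1, 2, 3, 5, 6, 7, 8, 9, 10, 12, 13, 14}
Step 21: union(12, 4) -> merged; set of 12 now {0, 1, 2, 3, 4, 5, 6, 7, 8, 9, 10, 12, 13, 14}
Set of 0: {0, 1, 2, 3, 4, 5, 6, 7, 8, 9, 10, 12, 13, 14}; 12 is a member.

Answer: yes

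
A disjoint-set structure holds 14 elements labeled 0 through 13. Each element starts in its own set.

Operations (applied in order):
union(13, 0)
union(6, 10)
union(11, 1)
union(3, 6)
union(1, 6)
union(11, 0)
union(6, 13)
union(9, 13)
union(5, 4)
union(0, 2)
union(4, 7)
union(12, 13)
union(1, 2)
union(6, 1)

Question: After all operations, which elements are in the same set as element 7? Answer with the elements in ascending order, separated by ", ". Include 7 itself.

Answer: 4, 5, 7

Derivation:
Step 1: union(13, 0) -> merged; set of 13 now {0, 13}
Step 2: union(6, 10) -> merged; set of 6 now {6, 10}
Step 3: union(11, 1) -> merged; set of 11 now {1, 11}
Step 4: union(3, 6) -> merged; set of 3 now {3, 6, 10}
Step 5: union(1, 6) -> merged; set of 1 now {1, 3, 6, 10, 11}
Step 6: union(11, 0) -> merged; set of 11 now {0, 1, 3, 6, 10, 11, 13}
Step 7: union(6, 13) -> already same set; set of 6 now {0, 1, 3, 6, 10, 11, 13}
Step 8: union(9, 13) -> merged; set of 9 now {0, 1, 3, 6, 9, 10, 11, 13}
Step 9: union(5, 4) -> merged; set of 5 now {4, 5}
Step 10: union(0, 2) -> merged; set of 0 now {0, 1, 2, 3, 6, 9, 10, 11, 13}
Step 11: union(4, 7) -> merged; set of 4 now {4, 5, 7}
Step 12: union(12, 13) -> merged; set of 12 now {0, 1, 2, 3, 6, 9, 10, 11, 12, 13}
Step 13: union(1, 2) -> already same set; set of 1 now {0, 1, 2, 3, 6, 9, 10, 11, 12, 13}
Step 14: union(6, 1) -> already same set; set of 6 now {0, 1, 2, 3, 6, 9, 10, 11, 12, 13}
Component of 7: {4, 5, 7}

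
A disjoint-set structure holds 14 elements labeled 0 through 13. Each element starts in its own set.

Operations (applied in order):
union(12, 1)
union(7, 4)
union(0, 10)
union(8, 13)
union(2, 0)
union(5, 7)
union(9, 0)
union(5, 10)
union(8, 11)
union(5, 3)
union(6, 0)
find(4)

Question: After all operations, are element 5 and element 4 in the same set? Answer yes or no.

Step 1: union(12, 1) -> merged; set of 12 now {1, 12}
Step 2: union(7, 4) -> merged; set of 7 now {4, 7}
Step 3: union(0, 10) -> merged; set of 0 now {0, 10}
Step 4: union(8, 13) -> merged; set of 8 now {8, 13}
Step 5: union(2, 0) -> merged; set of 2 now {0, 2, 10}
Step 6: union(5, 7) -> merged; set of 5 now {4, 5, 7}
Step 7: union(9, 0) -> merged; set of 9 now {0, 2, 9, 10}
Step 8: union(5, 10) -> merged; set of 5 now {0, 2, 4, 5, 7, 9, 10}
Step 9: union(8, 11) -> merged; set of 8 now {8, 11, 13}
Step 10: union(5, 3) -> merged; set of 5 now {0, 2, 3, 4, 5, 7, 9, 10}
Step 11: union(6, 0) -> merged; set of 6 now {0, 2, 3, 4, 5, 6, 7, 9, 10}
Step 12: find(4) -> no change; set of 4 is {0, 2, 3, 4, 5, 6, 7, 9, 10}
Set of 5: {0, 2, 3, 4, 5, 6, 7, 9, 10}; 4 is a member.

Answer: yes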